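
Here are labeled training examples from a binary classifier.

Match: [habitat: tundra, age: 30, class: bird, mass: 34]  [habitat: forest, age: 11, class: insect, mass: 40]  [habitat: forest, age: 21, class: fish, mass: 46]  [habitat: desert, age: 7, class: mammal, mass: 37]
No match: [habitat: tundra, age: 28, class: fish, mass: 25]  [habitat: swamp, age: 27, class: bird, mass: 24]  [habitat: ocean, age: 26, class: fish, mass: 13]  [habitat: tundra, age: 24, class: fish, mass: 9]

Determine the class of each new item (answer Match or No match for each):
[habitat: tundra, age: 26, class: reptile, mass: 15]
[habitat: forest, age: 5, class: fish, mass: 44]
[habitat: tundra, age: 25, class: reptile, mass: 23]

Every 'Match' example satisfies: mass ≥ 34. None of the 'No match' examples do.
[habitat: tundra, age: 26, class: reptile, mass: 15]: No match (mass = 15). [habitat: forest, age: 5, class: fish, mass: 44]: Match (mass = 44). [habitat: tundra, age: 25, class: reptile, mass: 23]: No match (mass = 23).

No match, Match, No match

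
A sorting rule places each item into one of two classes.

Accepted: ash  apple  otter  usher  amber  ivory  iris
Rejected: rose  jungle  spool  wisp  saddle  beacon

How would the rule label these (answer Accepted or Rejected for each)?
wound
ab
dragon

Rejected, Accepted, Rejected

Checking candidate rules against both groups, what survives is: starts with a vowel.
wound → starts with 'w' → Rejected.
ab → starts with 'a' → Accepted.
dragon → starts with 'd' → Rejected.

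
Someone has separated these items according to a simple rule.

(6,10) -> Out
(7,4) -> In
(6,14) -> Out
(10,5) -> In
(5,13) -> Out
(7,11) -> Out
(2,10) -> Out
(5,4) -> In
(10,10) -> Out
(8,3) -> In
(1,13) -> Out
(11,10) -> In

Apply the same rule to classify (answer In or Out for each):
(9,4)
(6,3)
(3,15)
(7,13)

In, In, Out, Out

One predicate separates the groups cleanly: sum is odd.
(9,4): 9+4 = 13 — satisfies this, so In.
(6,3): 6+3 = 9 — satisfies this, so In.
(3,15): 3+15 = 18 — doesn't match, so Out.
(7,13): 7+13 = 20 — doesn't match, so Out.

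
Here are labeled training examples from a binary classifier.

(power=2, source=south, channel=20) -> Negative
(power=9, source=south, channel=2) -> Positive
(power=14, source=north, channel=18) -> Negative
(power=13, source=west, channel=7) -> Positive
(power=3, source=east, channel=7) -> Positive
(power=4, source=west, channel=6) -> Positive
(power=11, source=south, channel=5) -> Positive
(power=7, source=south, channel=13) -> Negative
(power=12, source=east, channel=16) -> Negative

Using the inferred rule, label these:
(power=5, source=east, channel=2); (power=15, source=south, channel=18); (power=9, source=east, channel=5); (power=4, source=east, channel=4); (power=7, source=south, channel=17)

Positive, Negative, Positive, Positive, Negative

The distinguishing property — channel ≤ 7 — holds for all the 'Positive' cases and none of the 'Negative' cases.
(power=5, source=east, channel=2): Positive (channel = 2).
(power=15, source=south, channel=18): Negative (channel = 18).
(power=9, source=east, channel=5): Positive (channel = 5).
(power=4, source=east, channel=4): Positive (channel = 4).
(power=7, source=south, channel=17): Negative (channel = 17).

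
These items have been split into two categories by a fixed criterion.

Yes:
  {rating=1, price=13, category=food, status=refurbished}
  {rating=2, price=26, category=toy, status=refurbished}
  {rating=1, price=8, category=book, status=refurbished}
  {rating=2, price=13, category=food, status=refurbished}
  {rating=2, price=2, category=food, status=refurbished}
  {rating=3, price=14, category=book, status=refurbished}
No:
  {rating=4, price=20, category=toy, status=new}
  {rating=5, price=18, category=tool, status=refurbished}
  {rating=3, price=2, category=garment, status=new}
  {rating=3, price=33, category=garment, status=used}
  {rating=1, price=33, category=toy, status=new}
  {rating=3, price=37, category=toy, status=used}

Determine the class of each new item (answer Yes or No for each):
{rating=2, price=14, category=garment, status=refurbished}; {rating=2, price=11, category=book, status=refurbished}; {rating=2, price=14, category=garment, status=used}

Rule: status is refurbished AND rating ≤ 3. This holds for each 'Yes' example and fails for each 'No' one.
{rating=2, price=14, category=garment, status=refurbished}: status is refurbished, rating = 2, checks out → Yes. {rating=2, price=11, category=book, status=refurbished}: status is refurbished, rating = 2, checks out → Yes. {rating=2, price=14, category=garment, status=used}: status is used, rating = 2, does not satisfy this → No.

Yes, Yes, No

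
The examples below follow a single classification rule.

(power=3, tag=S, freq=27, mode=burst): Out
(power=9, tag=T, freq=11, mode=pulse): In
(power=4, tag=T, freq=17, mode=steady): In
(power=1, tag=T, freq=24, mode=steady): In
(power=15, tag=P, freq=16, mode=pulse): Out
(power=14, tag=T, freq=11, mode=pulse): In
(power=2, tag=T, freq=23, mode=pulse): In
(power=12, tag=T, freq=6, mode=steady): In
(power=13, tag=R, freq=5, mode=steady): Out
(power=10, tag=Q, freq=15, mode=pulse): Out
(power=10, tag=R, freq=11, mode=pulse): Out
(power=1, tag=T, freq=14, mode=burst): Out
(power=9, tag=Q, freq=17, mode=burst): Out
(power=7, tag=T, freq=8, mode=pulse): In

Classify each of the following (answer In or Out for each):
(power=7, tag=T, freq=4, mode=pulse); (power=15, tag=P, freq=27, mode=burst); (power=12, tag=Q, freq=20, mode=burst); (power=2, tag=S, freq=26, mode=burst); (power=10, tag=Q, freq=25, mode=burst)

In, Out, Out, Out, Out

The pattern is that an item is 'In' exactly when: tag is T AND freq ≠ 14.
In: (power=7, tag=T, freq=4, mode=pulse), since tag is T, freq = 4.
Out: (power=15, tag=P, freq=27, mode=burst), since tag is P, freq = 27.
Out: (power=12, tag=Q, freq=20, mode=burst), since tag is Q, freq = 20.
Out: (power=2, tag=S, freq=26, mode=burst), since tag is S, freq = 26.
Out: (power=10, tag=Q, freq=25, mode=burst), since tag is Q, freq = 25.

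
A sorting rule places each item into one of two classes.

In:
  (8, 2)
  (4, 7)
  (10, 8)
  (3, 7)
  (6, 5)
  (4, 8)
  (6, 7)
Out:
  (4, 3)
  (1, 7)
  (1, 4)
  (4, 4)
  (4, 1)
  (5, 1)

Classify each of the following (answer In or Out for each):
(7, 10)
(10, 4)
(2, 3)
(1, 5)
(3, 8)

In, In, Out, Out, In

The rule appears to be: sum ≥ 10.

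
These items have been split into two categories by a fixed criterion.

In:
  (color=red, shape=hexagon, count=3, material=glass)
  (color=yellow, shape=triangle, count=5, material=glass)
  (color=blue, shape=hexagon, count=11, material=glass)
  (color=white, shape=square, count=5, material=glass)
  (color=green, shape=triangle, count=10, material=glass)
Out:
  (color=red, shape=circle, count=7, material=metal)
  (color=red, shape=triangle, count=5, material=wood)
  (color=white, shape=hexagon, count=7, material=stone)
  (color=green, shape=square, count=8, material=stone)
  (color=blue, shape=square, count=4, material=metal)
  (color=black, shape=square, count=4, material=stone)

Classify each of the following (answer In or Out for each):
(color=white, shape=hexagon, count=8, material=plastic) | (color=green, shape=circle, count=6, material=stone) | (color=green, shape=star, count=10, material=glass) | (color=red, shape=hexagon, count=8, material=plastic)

Out, Out, In, Out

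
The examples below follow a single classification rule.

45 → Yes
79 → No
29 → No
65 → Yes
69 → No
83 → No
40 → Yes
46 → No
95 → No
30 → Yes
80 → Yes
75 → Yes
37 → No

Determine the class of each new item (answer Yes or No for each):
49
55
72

The pattern is that an item is 'Yes' exactly when: multiple of 5 AND at most 80.
49 → 49 = 5·9 + 4, 49 ≤ 80 → No.
55 → 55 = 5·11, 55 ≤ 80 → Yes.
72 → 72 = 5·14 + 2, 72 ≤ 80 → No.

No, Yes, No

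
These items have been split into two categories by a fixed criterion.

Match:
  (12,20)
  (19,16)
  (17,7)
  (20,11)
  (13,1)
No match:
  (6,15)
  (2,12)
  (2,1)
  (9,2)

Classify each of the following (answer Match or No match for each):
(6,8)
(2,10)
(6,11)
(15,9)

A rule that fits every label: first ≥ 11 — true of each 'Match' example, false of each 'No match' one.

No match, No match, No match, Match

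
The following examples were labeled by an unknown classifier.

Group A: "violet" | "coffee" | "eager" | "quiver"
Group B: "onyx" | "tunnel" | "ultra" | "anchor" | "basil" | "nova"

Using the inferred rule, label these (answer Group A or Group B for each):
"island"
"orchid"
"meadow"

Group B, Group B, Group A

Every 'Group A' example satisfies: has ≥ 3 vowels. None of the 'Group B' examples do.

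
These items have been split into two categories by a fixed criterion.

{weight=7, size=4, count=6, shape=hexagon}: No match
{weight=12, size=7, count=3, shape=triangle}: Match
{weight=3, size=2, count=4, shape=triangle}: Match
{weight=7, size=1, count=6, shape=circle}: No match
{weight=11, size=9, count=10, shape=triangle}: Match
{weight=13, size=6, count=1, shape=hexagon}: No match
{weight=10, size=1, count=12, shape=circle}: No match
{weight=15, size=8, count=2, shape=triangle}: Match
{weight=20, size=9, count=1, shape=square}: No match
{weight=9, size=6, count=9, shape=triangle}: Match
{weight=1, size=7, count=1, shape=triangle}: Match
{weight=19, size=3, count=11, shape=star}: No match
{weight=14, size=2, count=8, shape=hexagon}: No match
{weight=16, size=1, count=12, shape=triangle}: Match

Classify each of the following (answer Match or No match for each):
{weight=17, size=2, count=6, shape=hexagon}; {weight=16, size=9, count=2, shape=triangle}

Every 'Match' example satisfies: shape is triangle. None of the 'No match' examples do.
{weight=17, size=2, count=6, shape=hexagon}: shape is hexagon — doesn't qualify, so No match.
{weight=16, size=9, count=2, shape=triangle}: shape is triangle — matches, so Match.

No match, Match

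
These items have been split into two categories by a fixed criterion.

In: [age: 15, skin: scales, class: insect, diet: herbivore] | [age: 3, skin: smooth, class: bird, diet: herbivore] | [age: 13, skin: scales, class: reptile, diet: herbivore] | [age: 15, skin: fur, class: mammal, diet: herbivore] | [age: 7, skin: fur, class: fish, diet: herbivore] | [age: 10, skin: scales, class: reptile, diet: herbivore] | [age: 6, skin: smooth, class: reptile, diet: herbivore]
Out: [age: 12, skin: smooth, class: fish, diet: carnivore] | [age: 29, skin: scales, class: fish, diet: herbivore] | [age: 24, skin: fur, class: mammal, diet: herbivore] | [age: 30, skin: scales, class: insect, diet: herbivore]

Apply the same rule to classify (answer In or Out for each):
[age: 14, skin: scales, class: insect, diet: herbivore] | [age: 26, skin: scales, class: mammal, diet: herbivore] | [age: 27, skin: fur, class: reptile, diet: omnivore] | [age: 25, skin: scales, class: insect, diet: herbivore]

The rule appears to be: diet is herbivore AND age ≤ 15.
[age: 14, skin: scales, class: insect, diet: herbivore] → diet is herbivore, age = 14 → In.
[age: 26, skin: scales, class: mammal, diet: herbivore] → diet is herbivore, age = 26 → Out.
[age: 27, skin: fur, class: reptile, diet: omnivore] → diet is omnivore, age = 27 → Out.
[age: 25, skin: scales, class: insect, diet: herbivore] → diet is herbivore, age = 25 → Out.

In, Out, Out, Out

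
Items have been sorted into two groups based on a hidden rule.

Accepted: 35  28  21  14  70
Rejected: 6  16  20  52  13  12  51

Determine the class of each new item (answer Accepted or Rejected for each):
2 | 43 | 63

The classifier is using: multiple of 7.

Rejected, Rejected, Accepted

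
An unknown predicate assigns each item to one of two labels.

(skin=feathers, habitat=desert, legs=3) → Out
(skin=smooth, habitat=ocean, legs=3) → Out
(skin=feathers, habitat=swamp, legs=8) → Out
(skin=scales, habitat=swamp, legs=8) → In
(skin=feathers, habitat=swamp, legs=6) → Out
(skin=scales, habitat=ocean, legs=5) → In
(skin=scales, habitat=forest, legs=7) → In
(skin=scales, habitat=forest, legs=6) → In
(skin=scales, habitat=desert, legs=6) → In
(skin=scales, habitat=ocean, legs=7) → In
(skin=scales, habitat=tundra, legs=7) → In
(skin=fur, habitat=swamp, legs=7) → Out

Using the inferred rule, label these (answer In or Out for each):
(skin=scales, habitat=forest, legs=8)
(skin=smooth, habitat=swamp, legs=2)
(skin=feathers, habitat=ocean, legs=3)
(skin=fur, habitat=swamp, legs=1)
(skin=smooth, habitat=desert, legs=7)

The rule appears to be: skin is scales.
(skin=scales, habitat=forest, legs=8): skin is scales — matches, so In. (skin=smooth, habitat=swamp, legs=2): skin is smooth — does not fit, so Out. (skin=feathers, habitat=ocean, legs=3): skin is feathers — does not fit, so Out. (skin=fur, habitat=swamp, legs=1): skin is fur — does not fit, so Out. (skin=smooth, habitat=desert, legs=7): skin is smooth — does not fit, so Out.

In, Out, Out, Out, Out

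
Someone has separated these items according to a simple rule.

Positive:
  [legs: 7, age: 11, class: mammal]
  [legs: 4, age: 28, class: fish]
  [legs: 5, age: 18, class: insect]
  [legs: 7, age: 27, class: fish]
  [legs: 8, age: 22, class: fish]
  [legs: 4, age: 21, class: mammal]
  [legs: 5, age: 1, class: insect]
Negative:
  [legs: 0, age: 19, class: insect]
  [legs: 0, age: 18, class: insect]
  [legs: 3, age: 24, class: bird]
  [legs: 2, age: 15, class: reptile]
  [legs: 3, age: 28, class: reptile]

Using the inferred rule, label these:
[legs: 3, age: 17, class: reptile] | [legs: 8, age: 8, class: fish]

Every 'Positive' example satisfies: legs ≥ 4. None of the 'Negative' examples do.
[legs: 3, age: 17, class: reptile]: legs = 3 — does not fit, so Negative.
[legs: 8, age: 8, class: fish]: legs = 8 — satisfies this, so Positive.

Negative, Positive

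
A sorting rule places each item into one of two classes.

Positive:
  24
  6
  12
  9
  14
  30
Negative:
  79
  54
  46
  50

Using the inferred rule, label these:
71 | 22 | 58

The classifier is using: at most 30.
71 → 71 > 30 → Negative. 22 → 22 ≤ 30 → Positive. 58 → 58 > 30 → Negative.

Negative, Positive, Negative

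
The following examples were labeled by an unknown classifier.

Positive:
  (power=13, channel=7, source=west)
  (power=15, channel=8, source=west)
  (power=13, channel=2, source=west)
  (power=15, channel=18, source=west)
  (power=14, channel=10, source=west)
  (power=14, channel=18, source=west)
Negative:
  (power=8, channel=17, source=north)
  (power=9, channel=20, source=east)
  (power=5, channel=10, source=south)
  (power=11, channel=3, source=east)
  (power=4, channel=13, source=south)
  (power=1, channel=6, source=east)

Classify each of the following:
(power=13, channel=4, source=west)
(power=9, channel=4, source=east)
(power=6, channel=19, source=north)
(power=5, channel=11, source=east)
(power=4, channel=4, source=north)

Positive, Negative, Negative, Negative, Negative

One predicate separates the groups cleanly: source is west.
(power=13, channel=4, source=west): source is west, qualifies → Positive.
(power=9, channel=4, source=east): source is east, fails the rule → Negative.
(power=6, channel=19, source=north): source is north, fails the rule → Negative.
(power=5, channel=11, source=east): source is east, fails the rule → Negative.
(power=4, channel=4, source=north): source is north, fails the rule → Negative.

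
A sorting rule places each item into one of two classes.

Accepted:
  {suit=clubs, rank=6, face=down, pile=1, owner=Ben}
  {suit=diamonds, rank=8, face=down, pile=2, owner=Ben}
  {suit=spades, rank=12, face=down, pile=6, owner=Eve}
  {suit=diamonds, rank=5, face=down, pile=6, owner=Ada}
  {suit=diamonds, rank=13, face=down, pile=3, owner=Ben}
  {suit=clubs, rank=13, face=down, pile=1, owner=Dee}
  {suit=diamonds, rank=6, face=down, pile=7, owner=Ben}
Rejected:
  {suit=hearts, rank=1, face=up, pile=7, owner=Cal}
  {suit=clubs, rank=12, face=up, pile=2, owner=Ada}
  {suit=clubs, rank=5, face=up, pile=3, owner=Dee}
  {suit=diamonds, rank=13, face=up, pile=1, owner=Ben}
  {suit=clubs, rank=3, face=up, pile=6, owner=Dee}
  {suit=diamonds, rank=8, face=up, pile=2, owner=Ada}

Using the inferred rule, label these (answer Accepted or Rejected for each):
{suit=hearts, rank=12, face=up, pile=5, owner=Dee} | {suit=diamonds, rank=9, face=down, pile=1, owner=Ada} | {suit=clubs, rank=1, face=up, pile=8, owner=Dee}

Rejected, Accepted, Rejected

All 'Accepted' examples share one property — face is down — and every 'Rejected' example lacks it.
{suit=hearts, rank=12, face=up, pile=5, owner=Dee} — face is up, hence Rejected.
{suit=diamonds, rank=9, face=down, pile=1, owner=Ada} — face is down, hence Accepted.
{suit=clubs, rank=1, face=up, pile=8, owner=Dee} — face is up, hence Rejected.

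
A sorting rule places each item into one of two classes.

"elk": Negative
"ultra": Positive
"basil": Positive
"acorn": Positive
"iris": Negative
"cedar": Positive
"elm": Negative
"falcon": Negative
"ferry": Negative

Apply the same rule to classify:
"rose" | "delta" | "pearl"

'Positive' ⟺ odd length AND contains 'a'.

Negative, Positive, Positive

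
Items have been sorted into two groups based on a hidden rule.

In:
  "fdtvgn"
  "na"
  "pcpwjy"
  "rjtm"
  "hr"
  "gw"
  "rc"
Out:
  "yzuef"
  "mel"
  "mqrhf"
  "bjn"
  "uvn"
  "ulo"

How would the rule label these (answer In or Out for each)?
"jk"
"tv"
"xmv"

All 'In' examples share one property — even length — and every 'Out' example lacks it.

In, In, Out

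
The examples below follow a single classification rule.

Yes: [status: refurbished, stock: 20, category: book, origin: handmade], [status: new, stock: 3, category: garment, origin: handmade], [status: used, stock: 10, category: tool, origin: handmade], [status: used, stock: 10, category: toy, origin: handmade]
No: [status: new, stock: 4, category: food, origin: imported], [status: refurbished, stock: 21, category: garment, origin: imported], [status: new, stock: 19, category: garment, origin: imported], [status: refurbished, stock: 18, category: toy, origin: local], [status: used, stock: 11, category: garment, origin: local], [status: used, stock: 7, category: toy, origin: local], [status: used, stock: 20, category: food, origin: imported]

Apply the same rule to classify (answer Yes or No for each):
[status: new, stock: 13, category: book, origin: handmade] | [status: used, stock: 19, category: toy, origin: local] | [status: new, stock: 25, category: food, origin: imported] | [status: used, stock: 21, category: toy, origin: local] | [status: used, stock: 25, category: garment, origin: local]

Yes, No, No, No, No

One predicate separates the groups cleanly: origin is handmade.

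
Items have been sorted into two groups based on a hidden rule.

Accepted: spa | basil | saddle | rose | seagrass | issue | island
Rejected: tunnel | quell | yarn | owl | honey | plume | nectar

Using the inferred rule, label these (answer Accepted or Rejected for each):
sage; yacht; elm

Accepted, Rejected, Rejected

'Accepted' ⟺ contains 's'.
sage — has 's', hence Accepted. yacht — no 's', hence Rejected. elm — no 's', hence Rejected.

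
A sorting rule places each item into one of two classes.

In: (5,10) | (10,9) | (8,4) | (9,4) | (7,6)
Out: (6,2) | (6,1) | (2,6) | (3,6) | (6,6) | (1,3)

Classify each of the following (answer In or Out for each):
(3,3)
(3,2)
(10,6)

Out, Out, In

The distinguishing property — max ≥ 7 — holds for all the 'In' cases and none of the 'Out' cases.
(3,3): Out (max 3). (3,2): Out (max 3). (10,6): In (max 10).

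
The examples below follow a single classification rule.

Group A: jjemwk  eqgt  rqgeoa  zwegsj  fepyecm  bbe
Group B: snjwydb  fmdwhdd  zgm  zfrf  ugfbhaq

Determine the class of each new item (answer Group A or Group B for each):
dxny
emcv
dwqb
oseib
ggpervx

Looking at the examples, the only property every 'Group A' case has and every 'Group B' case lacks is: contains 'e'.
dxny — no 'e', hence Group B.
emcv — has 'e', hence Group A.
dwqb — no 'e', hence Group B.
oseib — has 'e', hence Group A.
ggpervx — has 'e', hence Group A.

Group B, Group A, Group B, Group A, Group A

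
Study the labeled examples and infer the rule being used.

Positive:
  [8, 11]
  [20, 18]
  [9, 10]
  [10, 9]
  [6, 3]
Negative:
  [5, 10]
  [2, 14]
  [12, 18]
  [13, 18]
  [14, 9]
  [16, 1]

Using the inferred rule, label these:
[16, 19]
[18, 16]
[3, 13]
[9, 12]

Rule: |first − second| ≤ 3. This holds for each 'Positive' example and fails for each 'Negative' one.
[16, 19]: |16−19| = 3, matches → Positive. [18, 16]: |18−16| = 2, matches → Positive. [3, 13]: |3−13| = 10, lacks this property → Negative. [9, 12]: |9−12| = 3, matches → Positive.

Positive, Positive, Negative, Positive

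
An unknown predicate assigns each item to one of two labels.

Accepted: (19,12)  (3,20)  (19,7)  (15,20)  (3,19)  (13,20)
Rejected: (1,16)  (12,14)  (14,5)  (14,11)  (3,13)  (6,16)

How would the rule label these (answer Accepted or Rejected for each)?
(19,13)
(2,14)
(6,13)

Accepted, Rejected, Rejected

A rule that fits every label: max ≥ 19 — true of each 'Accepted' example, false of each 'Rejected' one.
(19,13): max 19 — checks out, so Accepted. (2,14): max 14 — fails the rule, so Rejected. (6,13): max 13 — fails the rule, so Rejected.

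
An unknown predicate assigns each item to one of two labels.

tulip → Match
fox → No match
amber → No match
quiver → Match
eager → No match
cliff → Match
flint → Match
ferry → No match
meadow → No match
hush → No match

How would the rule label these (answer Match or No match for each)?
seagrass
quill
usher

No match, Match, No match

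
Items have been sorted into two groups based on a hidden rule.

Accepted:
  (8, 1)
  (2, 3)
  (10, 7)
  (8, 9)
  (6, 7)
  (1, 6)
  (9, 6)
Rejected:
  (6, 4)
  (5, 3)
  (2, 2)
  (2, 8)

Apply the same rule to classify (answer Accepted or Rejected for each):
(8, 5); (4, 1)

Accepted, Accepted

All 'Accepted' examples share one property — sum is odd — and every 'Rejected' example lacks it.
(8, 5): 8+5 = 13 — checks out, so Accepted. (4, 1): 4+1 = 5 — checks out, so Accepted.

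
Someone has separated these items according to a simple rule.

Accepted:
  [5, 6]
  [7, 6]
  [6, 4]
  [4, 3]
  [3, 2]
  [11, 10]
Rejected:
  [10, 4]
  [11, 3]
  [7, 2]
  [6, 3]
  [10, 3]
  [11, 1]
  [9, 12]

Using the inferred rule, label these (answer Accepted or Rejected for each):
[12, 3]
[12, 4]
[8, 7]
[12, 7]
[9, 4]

The rule appears to be: |first − second| ≤ 2.
[12, 3] — |12−3| = 9, hence Rejected. [12, 4] — |12−4| = 8, hence Rejected. [8, 7] — |8−7| = 1, hence Accepted. [12, 7] — |12−7| = 5, hence Rejected. [9, 4] — |9−4| = 5, hence Rejected.

Rejected, Rejected, Accepted, Rejected, Rejected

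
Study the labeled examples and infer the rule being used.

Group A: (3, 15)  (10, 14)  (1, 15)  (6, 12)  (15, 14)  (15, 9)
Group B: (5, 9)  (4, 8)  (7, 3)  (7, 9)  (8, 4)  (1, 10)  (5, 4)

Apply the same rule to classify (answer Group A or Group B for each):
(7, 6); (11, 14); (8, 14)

Group B, Group A, Group A

A rule that fits every label: max ≥ 12 — true of each 'Group A' example, false of each 'Group B' one.
(7, 6): max 7 — does not fit, so Group B.
(11, 14): max 14 — checks out, so Group A.
(8, 14): max 14 — checks out, so Group A.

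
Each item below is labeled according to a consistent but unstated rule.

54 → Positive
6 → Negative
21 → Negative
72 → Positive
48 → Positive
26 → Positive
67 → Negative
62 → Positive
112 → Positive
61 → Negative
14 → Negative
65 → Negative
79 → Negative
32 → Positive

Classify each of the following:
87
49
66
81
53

Negative, Negative, Positive, Negative, Negative

The classifier is using: even AND at least 21.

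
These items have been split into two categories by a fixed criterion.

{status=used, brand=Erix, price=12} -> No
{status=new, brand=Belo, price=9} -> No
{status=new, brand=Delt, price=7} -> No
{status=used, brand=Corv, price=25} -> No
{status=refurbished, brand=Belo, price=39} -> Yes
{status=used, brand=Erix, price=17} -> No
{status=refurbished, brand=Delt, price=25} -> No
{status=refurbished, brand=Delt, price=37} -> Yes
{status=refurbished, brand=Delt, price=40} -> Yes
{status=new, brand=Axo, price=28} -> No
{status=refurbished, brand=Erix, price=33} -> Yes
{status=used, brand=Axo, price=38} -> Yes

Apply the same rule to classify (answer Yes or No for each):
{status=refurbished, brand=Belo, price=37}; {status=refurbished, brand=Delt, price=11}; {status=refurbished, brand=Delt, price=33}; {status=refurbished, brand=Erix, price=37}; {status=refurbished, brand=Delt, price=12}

All 'Yes' examples share one property — price ≥ 33 — and every 'No' example lacks it.
{status=refurbished, brand=Belo, price=37}: Yes (price = 37). {status=refurbished, brand=Delt, price=11}: No (price = 11). {status=refurbished, brand=Delt, price=33}: Yes (price = 33). {status=refurbished, brand=Erix, price=37}: Yes (price = 37). {status=refurbished, brand=Delt, price=12}: No (price = 12).

Yes, No, Yes, Yes, No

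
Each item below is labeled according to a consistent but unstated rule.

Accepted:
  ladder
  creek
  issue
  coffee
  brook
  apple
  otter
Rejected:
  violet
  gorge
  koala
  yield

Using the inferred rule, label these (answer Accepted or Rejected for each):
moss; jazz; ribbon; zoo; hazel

Comparing the two groups points to one rule — has a double letter.
Accepted: moss, since 'ss' doubled.
Accepted: jazz, since 'zz' doubled.
Accepted: ribbon, since 'bb' doubled.
Accepted: zoo, since 'oo' doubled.
Rejected: hazel, since no doubled letter.

Accepted, Accepted, Accepted, Accepted, Rejected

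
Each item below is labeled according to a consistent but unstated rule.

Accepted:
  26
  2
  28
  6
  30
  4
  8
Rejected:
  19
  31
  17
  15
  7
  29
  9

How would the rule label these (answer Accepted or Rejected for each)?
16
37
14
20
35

Accepted, Rejected, Accepted, Accepted, Rejected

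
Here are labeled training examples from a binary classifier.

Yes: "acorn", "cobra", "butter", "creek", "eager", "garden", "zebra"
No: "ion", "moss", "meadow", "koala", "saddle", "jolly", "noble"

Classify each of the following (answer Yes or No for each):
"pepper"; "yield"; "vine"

Yes, No, No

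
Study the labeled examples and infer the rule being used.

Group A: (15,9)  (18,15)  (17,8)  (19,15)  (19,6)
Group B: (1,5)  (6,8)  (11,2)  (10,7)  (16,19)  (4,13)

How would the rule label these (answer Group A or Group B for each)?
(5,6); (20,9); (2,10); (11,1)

Group B, Group A, Group B, Group B

The rule appears to be: first > second AND sum ≥ 24.
(5,6): Group B (5 < 6, 5+6 = 11). (20,9): Group A (20 > 9, 20+9 = 29). (2,10): Group B (2 < 10, 2+10 = 12). (11,1): Group B (11 > 1, 11+1 = 12).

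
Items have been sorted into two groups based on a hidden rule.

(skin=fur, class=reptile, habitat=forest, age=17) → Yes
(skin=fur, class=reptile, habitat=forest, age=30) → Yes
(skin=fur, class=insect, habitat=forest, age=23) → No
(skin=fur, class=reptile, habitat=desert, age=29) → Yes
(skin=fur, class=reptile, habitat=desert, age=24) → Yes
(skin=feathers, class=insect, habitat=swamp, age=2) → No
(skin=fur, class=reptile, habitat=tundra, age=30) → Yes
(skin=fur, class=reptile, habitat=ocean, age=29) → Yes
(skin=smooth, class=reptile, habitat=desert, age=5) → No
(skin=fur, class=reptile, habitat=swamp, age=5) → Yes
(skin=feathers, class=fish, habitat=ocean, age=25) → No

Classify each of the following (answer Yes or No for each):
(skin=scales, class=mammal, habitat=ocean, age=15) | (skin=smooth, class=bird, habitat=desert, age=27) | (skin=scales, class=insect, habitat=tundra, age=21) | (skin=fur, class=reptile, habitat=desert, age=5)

Every 'Yes' example satisfies: skin is fur AND class is reptile. None of the 'No' examples do.
No: (skin=scales, class=mammal, habitat=ocean, age=15), since skin is scales, class is mammal. No: (skin=smooth, class=bird, habitat=desert, age=27), since skin is smooth, class is bird. No: (skin=scales, class=insect, habitat=tundra, age=21), since skin is scales, class is insect. Yes: (skin=fur, class=reptile, habitat=desert, age=5), since skin is fur, class is reptile.

No, No, No, Yes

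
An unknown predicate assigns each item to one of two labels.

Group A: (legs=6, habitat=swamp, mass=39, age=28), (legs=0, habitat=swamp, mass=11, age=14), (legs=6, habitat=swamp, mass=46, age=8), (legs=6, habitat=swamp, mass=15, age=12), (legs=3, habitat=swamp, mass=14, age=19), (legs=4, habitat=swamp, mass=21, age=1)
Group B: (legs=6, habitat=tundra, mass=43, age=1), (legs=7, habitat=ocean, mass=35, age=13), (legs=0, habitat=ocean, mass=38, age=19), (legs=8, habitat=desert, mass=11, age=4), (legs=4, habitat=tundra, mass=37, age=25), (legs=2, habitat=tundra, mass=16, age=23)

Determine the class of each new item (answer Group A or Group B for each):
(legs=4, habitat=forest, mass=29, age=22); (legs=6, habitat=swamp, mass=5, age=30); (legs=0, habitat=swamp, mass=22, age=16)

Group B, Group A, Group A

The classifier is using: habitat is swamp.
(legs=4, habitat=forest, mass=29, age=22): habitat is forest — does not satisfy this, so Group B.
(legs=6, habitat=swamp, mass=5, age=30): habitat is swamp — meets the rule, so Group A.
(legs=0, habitat=swamp, mass=22, age=16): habitat is swamp — meets the rule, so Group A.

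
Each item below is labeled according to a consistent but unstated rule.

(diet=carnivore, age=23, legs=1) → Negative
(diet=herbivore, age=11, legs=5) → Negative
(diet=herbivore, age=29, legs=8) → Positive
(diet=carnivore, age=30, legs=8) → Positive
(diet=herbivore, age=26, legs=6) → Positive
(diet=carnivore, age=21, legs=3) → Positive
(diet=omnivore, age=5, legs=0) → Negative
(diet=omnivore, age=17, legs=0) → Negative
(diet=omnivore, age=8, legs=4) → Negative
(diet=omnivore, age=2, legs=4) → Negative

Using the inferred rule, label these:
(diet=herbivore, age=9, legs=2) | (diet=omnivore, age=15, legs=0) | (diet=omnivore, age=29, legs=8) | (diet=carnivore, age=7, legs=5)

Negative, Negative, Positive, Negative

The pattern is that an item is 'Positive' exactly when: legs ≥ 3 AND age ≥ 17.
(diet=herbivore, age=9, legs=2) — legs = 2, age = 9, hence Negative. (diet=omnivore, age=15, legs=0) — legs = 0, age = 15, hence Negative. (diet=omnivore, age=29, legs=8) — legs = 8, age = 29, hence Positive. (diet=carnivore, age=7, legs=5) — legs = 5, age = 7, hence Negative.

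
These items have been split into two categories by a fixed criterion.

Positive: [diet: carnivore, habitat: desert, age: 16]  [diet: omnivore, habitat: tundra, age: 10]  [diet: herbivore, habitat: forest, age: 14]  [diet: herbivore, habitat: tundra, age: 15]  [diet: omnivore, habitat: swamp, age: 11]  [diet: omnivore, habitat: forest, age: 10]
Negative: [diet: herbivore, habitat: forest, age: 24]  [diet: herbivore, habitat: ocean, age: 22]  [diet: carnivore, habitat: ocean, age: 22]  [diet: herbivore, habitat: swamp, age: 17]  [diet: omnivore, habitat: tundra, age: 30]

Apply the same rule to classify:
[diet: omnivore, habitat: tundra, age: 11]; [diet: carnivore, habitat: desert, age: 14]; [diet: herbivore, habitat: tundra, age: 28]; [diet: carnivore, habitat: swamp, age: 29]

Positive, Positive, Negative, Negative

A rule that fits every label: age ≤ 16 — true of each 'Positive' example, false of each 'Negative' one.
[diet: omnivore, habitat: tundra, age: 11]: age = 11 — has this property, so Positive.
[diet: carnivore, habitat: desert, age: 14]: age = 14 — has this property, so Positive.
[diet: herbivore, habitat: tundra, age: 28]: age = 28 — fails this test, so Negative.
[diet: carnivore, habitat: swamp, age: 29]: age = 29 — fails this test, so Negative.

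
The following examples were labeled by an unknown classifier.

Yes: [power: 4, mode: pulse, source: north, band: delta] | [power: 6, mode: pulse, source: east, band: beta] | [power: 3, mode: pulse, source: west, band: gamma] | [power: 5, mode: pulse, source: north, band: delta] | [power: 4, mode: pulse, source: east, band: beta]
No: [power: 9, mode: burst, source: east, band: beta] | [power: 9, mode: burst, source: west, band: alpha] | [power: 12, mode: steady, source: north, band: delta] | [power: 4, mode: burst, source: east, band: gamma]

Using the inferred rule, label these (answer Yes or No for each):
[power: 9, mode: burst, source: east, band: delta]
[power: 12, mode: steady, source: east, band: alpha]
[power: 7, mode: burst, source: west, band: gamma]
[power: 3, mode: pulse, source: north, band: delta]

No, No, No, Yes

The rule appears to be: mode is pulse.
No: [power: 9, mode: burst, source: east, band: delta], since mode is burst.
No: [power: 12, mode: steady, source: east, band: alpha], since mode is steady.
No: [power: 7, mode: burst, source: west, band: gamma], since mode is burst.
Yes: [power: 3, mode: pulse, source: north, band: delta], since mode is pulse.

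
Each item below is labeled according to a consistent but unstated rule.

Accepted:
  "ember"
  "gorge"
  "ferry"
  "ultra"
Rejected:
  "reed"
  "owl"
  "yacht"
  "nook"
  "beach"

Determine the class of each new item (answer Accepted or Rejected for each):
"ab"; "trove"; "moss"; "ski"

The rule appears to be: odd length AND contains 'r'.
Rejected: "ab", since length 2, no 'r'. Accepted: "trove", since length 5, has 'r'. Rejected: "moss", since length 4, no 'r'. Rejected: "ski", since length 3, no 'r'.

Rejected, Accepted, Rejected, Rejected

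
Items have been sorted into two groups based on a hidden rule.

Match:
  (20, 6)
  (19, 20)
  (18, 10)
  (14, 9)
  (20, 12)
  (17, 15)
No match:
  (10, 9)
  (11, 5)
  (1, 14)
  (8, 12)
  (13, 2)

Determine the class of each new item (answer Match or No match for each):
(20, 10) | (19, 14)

Match, Match

The common property of the 'Match' items is: sum ≥ 23. No 'No match' item has it.
(20, 10): 20+10 = 30, fits → Match.
(19, 14): 19+14 = 33, fits → Match.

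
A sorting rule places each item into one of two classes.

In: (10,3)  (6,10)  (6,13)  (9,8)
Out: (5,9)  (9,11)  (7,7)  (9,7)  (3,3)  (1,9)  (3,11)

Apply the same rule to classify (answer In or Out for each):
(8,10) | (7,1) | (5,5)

In, Out, Out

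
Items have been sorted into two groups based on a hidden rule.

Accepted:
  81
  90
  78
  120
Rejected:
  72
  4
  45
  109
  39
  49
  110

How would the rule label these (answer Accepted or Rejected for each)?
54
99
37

Rejected, Accepted, Rejected

Every 'Accepted' example satisfies: multiple of 3 AND at least 78. None of the 'Rejected' examples do.
54: 54 = 3·18, 54 < 78, does not pass → Rejected.
99: 99 = 3·33, 99 ≥ 78, satisfies this → Accepted.
37: 37 = 3·12 + 1, 37 < 78, does not pass → Rejected.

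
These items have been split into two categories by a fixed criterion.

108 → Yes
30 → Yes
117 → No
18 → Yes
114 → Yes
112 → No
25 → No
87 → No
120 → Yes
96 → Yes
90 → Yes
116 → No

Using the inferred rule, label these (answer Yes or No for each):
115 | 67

No, No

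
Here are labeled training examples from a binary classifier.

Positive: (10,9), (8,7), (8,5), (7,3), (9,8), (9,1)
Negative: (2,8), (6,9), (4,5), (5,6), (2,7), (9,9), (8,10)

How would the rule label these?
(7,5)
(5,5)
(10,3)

Positive, Negative, Positive

Every 'Positive' example satisfies: first > second. None of the 'Negative' examples do.
(7,5): 7 > 5 — fits, so Positive.
(5,5): 5 = 5 — does not satisfy this, so Negative.
(10,3): 10 > 3 — fits, so Positive.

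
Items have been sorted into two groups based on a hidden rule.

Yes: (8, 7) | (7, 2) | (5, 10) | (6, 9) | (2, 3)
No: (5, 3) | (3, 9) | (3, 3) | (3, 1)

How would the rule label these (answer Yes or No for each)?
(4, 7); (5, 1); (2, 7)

Yes, No, Yes

The simplest hypothesis consistent with all the labels is: sum is odd.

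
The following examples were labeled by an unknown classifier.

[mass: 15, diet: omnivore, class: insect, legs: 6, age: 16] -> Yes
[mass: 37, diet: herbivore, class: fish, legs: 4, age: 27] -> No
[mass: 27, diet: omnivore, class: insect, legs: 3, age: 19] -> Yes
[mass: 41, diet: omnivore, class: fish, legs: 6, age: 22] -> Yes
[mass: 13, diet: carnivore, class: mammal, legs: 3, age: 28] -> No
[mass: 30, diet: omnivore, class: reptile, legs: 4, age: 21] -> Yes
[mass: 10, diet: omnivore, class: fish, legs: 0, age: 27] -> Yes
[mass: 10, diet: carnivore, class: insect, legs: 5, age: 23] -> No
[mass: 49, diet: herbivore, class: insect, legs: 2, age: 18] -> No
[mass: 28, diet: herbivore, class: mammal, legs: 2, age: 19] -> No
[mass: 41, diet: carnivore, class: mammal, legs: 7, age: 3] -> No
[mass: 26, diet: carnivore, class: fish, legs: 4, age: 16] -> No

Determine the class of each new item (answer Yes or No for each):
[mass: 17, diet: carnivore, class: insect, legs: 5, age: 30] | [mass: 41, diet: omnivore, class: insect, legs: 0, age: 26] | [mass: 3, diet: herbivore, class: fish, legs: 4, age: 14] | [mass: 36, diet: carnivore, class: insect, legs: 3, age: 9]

Rule: diet is omnivore. This holds for each 'Yes' example and fails for each 'No' one.
No: [mass: 17, diet: carnivore, class: insect, legs: 5, age: 30], since diet is carnivore. Yes: [mass: 41, diet: omnivore, class: insect, legs: 0, age: 26], since diet is omnivore. No: [mass: 3, diet: herbivore, class: fish, legs: 4, age: 14], since diet is herbivore. No: [mass: 36, diet: carnivore, class: insect, legs: 3, age: 9], since diet is carnivore.

No, Yes, No, No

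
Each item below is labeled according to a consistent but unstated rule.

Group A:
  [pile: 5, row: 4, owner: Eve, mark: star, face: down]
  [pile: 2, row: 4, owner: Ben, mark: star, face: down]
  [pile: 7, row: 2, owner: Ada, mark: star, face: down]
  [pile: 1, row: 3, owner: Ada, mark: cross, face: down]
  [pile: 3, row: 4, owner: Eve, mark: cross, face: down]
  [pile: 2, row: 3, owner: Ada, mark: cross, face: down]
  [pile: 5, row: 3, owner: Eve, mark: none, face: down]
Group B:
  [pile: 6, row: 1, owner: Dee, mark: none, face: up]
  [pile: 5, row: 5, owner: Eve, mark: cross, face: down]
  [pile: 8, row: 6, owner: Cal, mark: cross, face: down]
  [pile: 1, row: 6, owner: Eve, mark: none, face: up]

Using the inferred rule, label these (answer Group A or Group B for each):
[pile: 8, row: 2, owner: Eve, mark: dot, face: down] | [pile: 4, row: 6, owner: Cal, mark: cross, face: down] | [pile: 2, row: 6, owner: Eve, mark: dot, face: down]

A rule that fits every label: face is down AND row ≤ 4 — true of each 'Group A' example, false of each 'Group B' one.

Group A, Group B, Group B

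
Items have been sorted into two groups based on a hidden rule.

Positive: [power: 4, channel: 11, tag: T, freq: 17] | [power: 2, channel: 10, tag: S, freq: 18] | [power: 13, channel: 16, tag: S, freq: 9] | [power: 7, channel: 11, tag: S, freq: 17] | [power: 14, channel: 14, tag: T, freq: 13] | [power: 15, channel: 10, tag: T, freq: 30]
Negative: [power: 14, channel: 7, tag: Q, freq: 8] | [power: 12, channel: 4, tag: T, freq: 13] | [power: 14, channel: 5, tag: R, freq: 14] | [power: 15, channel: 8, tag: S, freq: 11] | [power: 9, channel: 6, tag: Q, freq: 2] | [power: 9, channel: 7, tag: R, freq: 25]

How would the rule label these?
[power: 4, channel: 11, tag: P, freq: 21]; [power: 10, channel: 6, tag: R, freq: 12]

A rule that fits every label: channel ≥ 10 — true of each 'Positive' example, false of each 'Negative' one.
[power: 4, channel: 11, tag: P, freq: 21] — channel = 11, hence Positive.
[power: 10, channel: 6, tag: R, freq: 12] — channel = 6, hence Negative.

Positive, Negative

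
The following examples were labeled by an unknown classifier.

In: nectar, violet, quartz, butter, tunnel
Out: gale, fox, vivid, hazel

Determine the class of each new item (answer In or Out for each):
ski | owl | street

Out, Out, In

Rule: contains 't'. This holds for each 'In' example and fails for each 'Out' one.
ski: no 't' — doesn't qualify, so Out.
owl: no 't' — doesn't qualify, so Out.
street: has 't' — has this property, so In.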